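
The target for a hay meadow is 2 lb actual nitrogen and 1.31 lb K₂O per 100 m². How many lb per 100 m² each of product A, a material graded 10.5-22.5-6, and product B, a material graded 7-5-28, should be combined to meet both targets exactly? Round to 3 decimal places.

With a, b = lb per 100 m² of product A and product B:
N: 0.105·a + 0.07·b = 2
K₂O: 0.06·a + 0.28·b = 1.31
From row1: a = (2 − 0.07·b) / 0.105.
Into row2: 0.06·(2 − 0.07·b)/0.105 + 0.28·b = 1.31 → b = 0.696429, a = 18.5833.

18.583 lb product A, 0.696 lb product B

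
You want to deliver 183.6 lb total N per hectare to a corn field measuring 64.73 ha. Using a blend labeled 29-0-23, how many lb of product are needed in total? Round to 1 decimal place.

40980.8 lb

Product per hectare = 183.6 / 29% = 633.103 lb.
Total product = 633.103 × 64.73 = 40980.79 lb.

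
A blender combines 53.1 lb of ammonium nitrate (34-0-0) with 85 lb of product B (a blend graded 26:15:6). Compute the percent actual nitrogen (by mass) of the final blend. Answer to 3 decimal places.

29.076% N

Total mass = 53.1 + 85 = 138.1 lb.
N mass = 34%×53.1 + 26%×85 = 40.154 lb.
% N = 40.154 / 138.1 = 29.07603%.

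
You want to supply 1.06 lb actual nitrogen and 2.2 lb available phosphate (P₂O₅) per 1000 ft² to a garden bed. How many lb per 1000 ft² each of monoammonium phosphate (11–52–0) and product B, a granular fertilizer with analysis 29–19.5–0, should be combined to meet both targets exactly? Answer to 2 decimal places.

Per-1000 ft² balance (a = monoammonium phosphate, b = product B):
N: 0.11·a + 0.29·b = 1.06
P₂O₅: 0.52·a + 0.195·b = 2.2
From row1: a = (1.06 − 0.29·b) / 0.11.
Into row2: 0.52·(1.06 − 0.29·b)/0.11 + 0.195·b = 2.2 → b = 2.39041, a = 3.33436.

3.33 lb monoammonium phosphate, 2.39 lb product B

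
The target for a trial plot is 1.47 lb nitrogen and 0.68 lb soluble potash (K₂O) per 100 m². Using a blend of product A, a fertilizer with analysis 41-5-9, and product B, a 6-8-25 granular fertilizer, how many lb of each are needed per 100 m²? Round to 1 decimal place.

3.4 lb product A, 1.5 lb product B

With a, b = lb per 100 m² of product A and product B:
N: 0.41·a + 0.06·b = 1.47
K₂O: 0.09·a + 0.25·b = 0.68
Eliminate b: (row1) − 0.06/0.25·(row2) → 0.3884·a = 1.3068, so a = 3.36457.
Then b = (0.68 − 0.09·3.36457) / 0.25 = 1.50875.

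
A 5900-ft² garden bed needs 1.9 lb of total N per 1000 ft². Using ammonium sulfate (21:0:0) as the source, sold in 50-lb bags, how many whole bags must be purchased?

Product per 1000 ft² = 1.9 / 21% = 9.04762 lb.
Total product = 9.04762 × 5900 / 1000 = 53.381 lb.
Bags = ⌈53.381 / 50⌉ = 2.

2 bags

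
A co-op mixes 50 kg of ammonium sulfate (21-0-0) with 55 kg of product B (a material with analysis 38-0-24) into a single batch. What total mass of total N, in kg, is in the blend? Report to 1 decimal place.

N mass = 21%×50 + 38%×55 = 31.4 kg.

31.4 kg N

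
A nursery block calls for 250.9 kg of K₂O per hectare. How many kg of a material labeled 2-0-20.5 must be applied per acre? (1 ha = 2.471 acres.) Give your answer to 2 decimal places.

Product per hectare = 250.9 / 20.5% = 1223.9 kg.
Convert to per acre: 1223.9 × 0.404694 = 495.307 kg.

495.31 kg of product per acre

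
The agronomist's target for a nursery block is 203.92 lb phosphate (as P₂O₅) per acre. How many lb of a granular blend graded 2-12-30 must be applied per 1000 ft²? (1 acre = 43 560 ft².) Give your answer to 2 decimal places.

Product per acre = 203.92 / 12% = 1699.33 lb.
Convert to per 1000 ft²: 1699.33 × 0.0229568 = 39.0113 lb.

39.01 lb of product per thousand sq ft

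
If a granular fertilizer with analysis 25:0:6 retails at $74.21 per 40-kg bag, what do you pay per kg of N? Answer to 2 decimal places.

$7.42 per kg N

N in bag = 40 × 25% = 10 kg.
Cost per kg N = $74.21 / 10 = $7.4210.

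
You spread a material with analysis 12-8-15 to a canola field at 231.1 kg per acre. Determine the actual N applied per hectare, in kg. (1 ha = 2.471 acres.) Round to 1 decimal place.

nitrogen per acre = 231.1 × 12% = 27.732 kg.
Convert to per hectare: 27.732 × 2.471 = 68.5258 kg.

68.5 kg N per hectare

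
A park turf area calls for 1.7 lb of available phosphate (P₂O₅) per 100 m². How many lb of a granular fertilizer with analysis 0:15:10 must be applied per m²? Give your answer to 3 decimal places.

0.113 lb of product per sq m

Product per 100 m² = 1.7 / 15% = 11.3333 lb.
Convert to per m²: 11.3333 × 0.01 = 0.113333 lb.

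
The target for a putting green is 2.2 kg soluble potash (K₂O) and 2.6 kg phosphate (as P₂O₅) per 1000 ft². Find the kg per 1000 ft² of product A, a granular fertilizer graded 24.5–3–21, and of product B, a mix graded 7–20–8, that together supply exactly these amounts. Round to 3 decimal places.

Let a = kg of product A, b = kg of product B (per 1000 ft²).
K₂O: 0.21·a + 0.08·b = 2.2
P₂O₅: 0.03·a + 0.2·b = 2.6
From row1: a = (2.2 − 0.08·b) / 0.21.
Into row2: 0.03·(2.2 − 0.08·b)/0.21 + 0.2·b = 2.6 → b = 12.1212, a = 5.85859.

5.859 kg product A, 12.121 kg product B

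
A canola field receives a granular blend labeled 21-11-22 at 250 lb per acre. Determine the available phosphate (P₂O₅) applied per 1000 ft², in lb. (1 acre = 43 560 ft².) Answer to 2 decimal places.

0.63 lb P₂O₅ per thousand sq ft

P₂O₅ per acre = 250 × 11% = 27.5 lb.
Convert to per 1000 ft²: 27.5 × 0.0229568 = 0.631313 lb.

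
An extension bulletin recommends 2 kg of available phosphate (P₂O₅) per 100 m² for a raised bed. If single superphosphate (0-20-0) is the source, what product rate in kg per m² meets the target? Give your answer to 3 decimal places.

0.100 kg of product per sq m

Product per 100 m² = 2 / 20% = 10 kg.
Convert to per m²: 10 × 0.01 = 0.1 kg.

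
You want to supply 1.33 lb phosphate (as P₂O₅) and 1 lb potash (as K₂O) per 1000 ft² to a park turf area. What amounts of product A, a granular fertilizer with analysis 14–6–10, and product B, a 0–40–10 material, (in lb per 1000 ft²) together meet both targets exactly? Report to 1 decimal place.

7.9 lb product A, 2.1 lb product B

Per-1000 ft² balance (a = product A, b = product B):
P₂O₅: 0.06·a + 0.4·b = 1.33
K₂O: 0.1·a + 0.1·b = 1
Solving simultaneously: a = 7.85294, b = 2.14706.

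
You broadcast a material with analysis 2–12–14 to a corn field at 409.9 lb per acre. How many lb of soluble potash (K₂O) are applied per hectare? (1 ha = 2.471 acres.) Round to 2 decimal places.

141.80 lb K₂O per hectare

K₂O per acre = 409.9 × 14% = 57.386 lb.
Convert to per hectare: 57.386 × 2.471 = 141.801 lb.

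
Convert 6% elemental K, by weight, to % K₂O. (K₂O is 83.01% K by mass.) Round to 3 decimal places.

7.228% K₂O

%K₂O = 6 / 0.8301 = 7.22804%.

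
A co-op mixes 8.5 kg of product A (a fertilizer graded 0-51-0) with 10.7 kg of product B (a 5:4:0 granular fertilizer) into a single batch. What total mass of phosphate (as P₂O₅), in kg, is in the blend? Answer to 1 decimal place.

4.8 kg P₂O₅

P₂O₅ mass = 51%×8.5 + 4%×10.7 = 4.763 kg.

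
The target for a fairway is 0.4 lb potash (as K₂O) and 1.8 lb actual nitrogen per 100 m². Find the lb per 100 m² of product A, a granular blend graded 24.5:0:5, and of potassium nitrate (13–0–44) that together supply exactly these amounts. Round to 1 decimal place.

7.3 lb product A, 0.1 lb potassium nitrate

Let a = lb of product A, b = lb of potassium nitrate (per 100 m²).
K₂O: 0.05·a + 0.44·b = 0.4
N: 0.245·a + 0.13·b = 1.8
From row1: a = (0.4 − 0.44·b) / 0.05.
Into row2: 0.245·(0.4 − 0.44·b)/0.05 + 0.13·b = 1.8 → b = 0.0789733, a = 7.30503.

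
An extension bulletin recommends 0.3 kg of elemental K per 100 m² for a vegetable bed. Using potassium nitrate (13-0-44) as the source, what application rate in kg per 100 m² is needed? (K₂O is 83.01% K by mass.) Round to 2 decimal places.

As K₂O: 0.3 / 0.8301 = 0.361402 kg per 100 m².
Product per 100 m² = 0.361402 / 44% = 0.821369 kg.

0.82 kg of product per hundred sq m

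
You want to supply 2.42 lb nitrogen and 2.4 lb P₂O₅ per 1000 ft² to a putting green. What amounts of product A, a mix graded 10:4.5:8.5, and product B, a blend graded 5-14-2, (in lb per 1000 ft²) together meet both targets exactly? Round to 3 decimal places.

With a, b = lb per 1000 ft² of product A and product B:
N: 0.1·a + 0.05·b = 2.42
P₂O₅: 0.045·a + 0.14·b = 2.4
Eliminate b: (row1) − 0.05/0.14·(row2) → 0.0839286·a = 1.56286, so a = 18.6213.
Then b = (2.4 − 0.045·18.6213) / 0.14 = 11.1574.

18.621 lb product A, 11.157 lb product B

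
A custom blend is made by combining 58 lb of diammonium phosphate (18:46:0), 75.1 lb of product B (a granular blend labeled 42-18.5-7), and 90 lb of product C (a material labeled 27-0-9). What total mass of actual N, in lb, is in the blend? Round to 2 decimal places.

N mass = 18%×58 + 42%×75.1 + 27%×90 = 66.282 lb.

66.28 lb N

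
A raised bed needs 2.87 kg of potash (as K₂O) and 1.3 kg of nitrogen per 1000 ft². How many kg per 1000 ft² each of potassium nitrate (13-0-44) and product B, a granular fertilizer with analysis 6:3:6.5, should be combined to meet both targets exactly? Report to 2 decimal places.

4.89 kg potassium nitrate, 11.08 kg product B

Let a = kg of potassium nitrate, b = kg of product B (per 1000 ft²).
K₂O: 0.44·a + 0.065·b = 2.87
N: 0.13·a + 0.06·b = 1.3
Eliminate a: (row1) − 0.44/0.13·(row2) → -0.138077·b = -1.53, so b = 11.0808.
Back-substitute: a = (2.87 − 0.065·11.0808) / 0.44 = 4.88579.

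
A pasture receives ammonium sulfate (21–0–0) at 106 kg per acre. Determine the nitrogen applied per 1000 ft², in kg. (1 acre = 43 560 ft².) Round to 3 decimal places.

nitrogen per acre = 106 × 21% = 22.26 kg.
Convert to per 1000 ft²: 22.26 × 0.0229568 = 0.511019 kg.

0.511 kg N per thousand sq ft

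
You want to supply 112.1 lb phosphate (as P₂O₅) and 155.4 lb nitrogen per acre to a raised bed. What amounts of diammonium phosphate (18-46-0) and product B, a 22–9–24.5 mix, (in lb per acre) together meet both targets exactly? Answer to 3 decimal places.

125.600 lb diammonium phosphate, 603.600 lb product B

Per-acre balance (a = diammonium phosphate, b = product B):
P₂O₅: 0.46·a + 0.09·b = 112.1
N: 0.18·a + 0.22·b = 155.4
Eliminate a: (row1) − 0.46/0.18·(row2) → -0.472222·b = -285.033, so b = 603.6.
Back-substitute: a = (112.1 − 0.09·603.6) / 0.46 = 125.6.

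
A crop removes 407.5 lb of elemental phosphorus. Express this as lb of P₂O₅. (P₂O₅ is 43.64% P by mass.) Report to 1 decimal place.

P₂O₅ = 407.5 / 0.4364 = 933.776 lb.

933.8 lb P₂O₅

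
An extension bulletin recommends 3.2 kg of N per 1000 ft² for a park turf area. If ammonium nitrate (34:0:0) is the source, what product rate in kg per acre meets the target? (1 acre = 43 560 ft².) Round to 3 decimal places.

Product per 1000 ft² = 3.2 / 34% = 9.41176 kg.
Convert to per acre: 9.41176 × 43.56 = 409.97647 kg.

409.976 kg of product per acre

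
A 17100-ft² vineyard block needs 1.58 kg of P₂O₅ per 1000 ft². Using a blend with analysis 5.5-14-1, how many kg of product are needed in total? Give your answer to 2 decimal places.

192.99 kg

Product per 1000 ft² = 1.58 / 14% = 11.2857 kg.
Total product = 11.2857 × 17100 / 1000 = 192.986 kg.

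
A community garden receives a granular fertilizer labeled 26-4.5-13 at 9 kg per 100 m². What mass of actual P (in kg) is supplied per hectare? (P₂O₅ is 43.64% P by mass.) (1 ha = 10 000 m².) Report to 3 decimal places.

17.674 kg P per hectare

P₂O₅ per 100 m² = 9 × 4.5% = 0.405 kg.
Elemental P = 0.405 × 0.4364 = 0.176742 kg per 100 m².
Convert to per hectare: 0.176742 × 100 = 17.6742 kg.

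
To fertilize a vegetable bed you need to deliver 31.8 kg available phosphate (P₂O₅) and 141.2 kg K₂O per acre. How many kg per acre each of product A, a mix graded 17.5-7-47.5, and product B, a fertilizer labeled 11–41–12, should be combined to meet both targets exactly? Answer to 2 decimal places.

290.19 kg product A, 28.02 kg product B

Let a = kg of product A, b = kg of product B (per acre).
P₂O₅: 0.07·a + 0.41·b = 31.8
K₂O: 0.475·a + 0.12·b = 141.2
Eliminate a: (row1) − 0.07/0.475·(row2) → 0.392316·b = 10.9916, so b = 28.0172.
Back-substitute: a = (31.8 − 0.41·28.0172) / 0.07 = 290.185.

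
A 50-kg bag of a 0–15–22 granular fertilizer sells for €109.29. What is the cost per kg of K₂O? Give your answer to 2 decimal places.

K₂O in bag = 50 × 22% = 11 kg.
Cost per kg K₂O = €109.29 / 11 = €9.9355.

€9.94 per kg K₂O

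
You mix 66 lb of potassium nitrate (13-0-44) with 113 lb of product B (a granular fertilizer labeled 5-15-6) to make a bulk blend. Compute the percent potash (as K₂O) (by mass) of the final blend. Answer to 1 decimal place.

20.0% K₂O

Total mass = 66 + 113 = 179 lb.
K₂O mass = 44%×66 + 6%×113 = 35.82 lb.
% K₂O = 35.82 / 179 = 20.0112%.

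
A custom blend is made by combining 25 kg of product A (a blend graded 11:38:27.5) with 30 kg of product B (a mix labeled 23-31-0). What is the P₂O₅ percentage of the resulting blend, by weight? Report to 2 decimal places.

Total mass = 25 + 30 = 55 kg.
P₂O₅ mass = 38%×25 + 31%×30 = 18.8 kg.
% P₂O₅ = 18.8 / 55 = 34.1818%.

34.18% P₂O₅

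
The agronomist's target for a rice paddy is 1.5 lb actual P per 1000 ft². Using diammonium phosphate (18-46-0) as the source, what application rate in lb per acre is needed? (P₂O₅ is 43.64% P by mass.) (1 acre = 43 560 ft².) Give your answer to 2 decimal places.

As P₂O₅: 1.5 / 0.4364 = 3.43721 lb per 1000 ft².
Product per 1000 ft² = 3.43721 / 46% = 7.4722 lb.
Convert to per acre: 7.4722 × 43.56 = 325.489 lb.

325.49 lb of product per acre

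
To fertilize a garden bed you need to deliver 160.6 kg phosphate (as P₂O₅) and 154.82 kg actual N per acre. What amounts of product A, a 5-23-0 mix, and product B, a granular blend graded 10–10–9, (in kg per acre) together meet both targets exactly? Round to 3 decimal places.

32.111 kg product A, 1532.144 kg product B

With a, b = kg per acre of product A and product B:
P₂O₅: 0.23·a + 0.1·b = 160.6
N: 0.05·a + 0.1·b = 154.82
From row1: a = (160.6 − 0.1·b) / 0.23.
Into row2: 0.05·(160.6 − 0.1·b)/0.23 + 0.1·b = 154.82 → b = 1532.1444, a = 32.1111.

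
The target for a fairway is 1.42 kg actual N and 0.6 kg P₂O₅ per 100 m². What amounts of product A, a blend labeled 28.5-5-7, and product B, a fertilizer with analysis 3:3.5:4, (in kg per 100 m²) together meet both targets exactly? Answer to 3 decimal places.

Let a = kg of product A, b = kg of product B (per 100 m²).
N: 0.285·a + 0.03·b = 1.42
P₂O₅: 0.05·a + 0.035·b = 0.6
Eliminate b: (row1) − 0.03/0.035·(row2) → 0.242143·a = 0.905714, so a = 3.74041.
Then b = (0.6 − 0.05·3.74041) / 0.035 = 11.7994.

3.740 kg product A, 11.799 kg product B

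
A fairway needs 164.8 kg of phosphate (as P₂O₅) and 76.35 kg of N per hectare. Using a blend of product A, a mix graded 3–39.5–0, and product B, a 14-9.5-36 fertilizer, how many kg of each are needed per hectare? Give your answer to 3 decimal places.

301.597 kg product A, 480.729 kg product B

With a, b = kg per hectare of product A and product B:
P₂O₅: 0.395·a + 0.095·b = 164.8
N: 0.03·a + 0.14·b = 76.35
Solving simultaneously: a = 301.5968, b = 480.7293.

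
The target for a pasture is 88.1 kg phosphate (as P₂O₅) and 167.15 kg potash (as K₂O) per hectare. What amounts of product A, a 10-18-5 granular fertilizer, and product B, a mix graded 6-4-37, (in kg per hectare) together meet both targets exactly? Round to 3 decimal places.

Let a = kg of product A, b = kg of product B (per hectare).
P₂O₅: 0.18·a + 0.04·b = 88.1
K₂O: 0.05·a + 0.37·b = 167.15
Solving simultaneously: a = 401.0991, b = 397.5542.

401.099 kg product A, 397.554 kg product B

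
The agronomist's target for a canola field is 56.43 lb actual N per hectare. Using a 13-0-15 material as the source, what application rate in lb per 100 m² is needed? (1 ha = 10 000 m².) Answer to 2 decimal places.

Product per hectare = 56.43 / 13% = 434.077 lb.
Convert to per 100 m²: 434.077 × 0.01 = 4.34077 lb.

4.34 lb of product per hundred sq m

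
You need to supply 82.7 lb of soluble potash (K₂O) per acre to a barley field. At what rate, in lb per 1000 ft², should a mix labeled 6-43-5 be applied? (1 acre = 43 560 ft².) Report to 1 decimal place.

Product per acre = 82.7 / 5% = 1654 lb.
Convert to per 1000 ft²: 1654 × 0.0229568 = 37.9706 lb.

38.0 lb of product per thousand sq ft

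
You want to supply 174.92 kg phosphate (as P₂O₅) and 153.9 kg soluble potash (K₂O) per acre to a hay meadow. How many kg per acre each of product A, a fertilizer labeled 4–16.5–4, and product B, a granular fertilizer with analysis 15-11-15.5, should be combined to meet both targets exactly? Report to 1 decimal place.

Let a = kg of product A, b = kg of product B (per acre).
P₂O₅: 0.165·a + 0.11·b = 174.92
K₂O: 0.04·a + 0.155·b = 153.9
Eliminate a: (row1) − 0.165/0.04·(row2) → -0.529375·b = -459.918, so b = 868.793.
Back-substitute: a = (174.92 − 0.11·868.793) / 0.165 = 480.926.

480.9 kg product A, 868.8 kg product B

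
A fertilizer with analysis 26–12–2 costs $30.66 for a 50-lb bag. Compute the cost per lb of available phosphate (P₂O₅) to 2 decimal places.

P₂O₅ in bag = 50 × 12% = 6 lb.
Cost per lb P₂O₅ = $30.66 / 6 = $5.1100.

$5.11 per lb P₂O₅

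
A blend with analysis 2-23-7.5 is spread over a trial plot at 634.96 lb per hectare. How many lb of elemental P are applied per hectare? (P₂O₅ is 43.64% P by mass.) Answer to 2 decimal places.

P₂O₅ per hectare = 634.96 × 23% = 146.041 lb.
Elemental P = 146.041 × 0.4364 = 63.7322 lb per hectare.

63.73 lb P per hectare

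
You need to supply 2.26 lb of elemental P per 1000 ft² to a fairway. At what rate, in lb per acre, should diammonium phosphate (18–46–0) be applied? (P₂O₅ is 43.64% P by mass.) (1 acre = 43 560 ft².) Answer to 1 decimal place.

490.4 lb of product per acre

As P₂O₅: 2.26 / 0.4364 = 5.17874 lb per 1000 ft².
Product per 1000 ft² = 5.17874 / 46% = 11.2581 lb.
Convert to per acre: 11.2581 × 43.56 = 490.404 lb.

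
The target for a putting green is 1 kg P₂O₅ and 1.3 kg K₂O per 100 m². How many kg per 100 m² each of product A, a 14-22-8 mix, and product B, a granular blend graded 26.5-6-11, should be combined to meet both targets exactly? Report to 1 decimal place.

Let a = kg of product A, b = kg of product B (per 100 m²).
P₂O₅: 0.22·a + 0.06·b = 1
K₂O: 0.08·a + 0.11·b = 1.3
Eliminate b: (row1) − 0.06/0.11·(row2) → 0.176364·a = 0.290909, so a = 1.64948.
Then b = (1.3 − 0.08·1.64948) / 0.11 = 10.6186.

1.6 kg product A, 10.6 kg product B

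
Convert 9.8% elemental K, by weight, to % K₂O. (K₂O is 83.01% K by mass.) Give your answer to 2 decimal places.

11.81% K₂O

%K₂O = 9.8 / 0.8301 = 11.8058%.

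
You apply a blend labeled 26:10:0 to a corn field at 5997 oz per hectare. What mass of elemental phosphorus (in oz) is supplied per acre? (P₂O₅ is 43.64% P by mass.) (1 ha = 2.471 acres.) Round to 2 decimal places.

105.91 oz P per acre

P₂O₅ per hectare = 5997 × 10% = 599.7 oz.
Elemental P = 599.7 × 0.4364 = 261.709 oz per hectare.
Convert to per acre: 261.709 × 0.404694 = 105.912 oz.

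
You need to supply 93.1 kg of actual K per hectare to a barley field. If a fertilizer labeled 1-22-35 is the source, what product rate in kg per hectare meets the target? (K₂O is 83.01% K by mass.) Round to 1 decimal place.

320.4 kg of product per hectare

As K₂O: 93.1 / 0.8301 = 112.155 kg per hectare.
Product per hectare = 112.155 / 35% = 320.443 kg.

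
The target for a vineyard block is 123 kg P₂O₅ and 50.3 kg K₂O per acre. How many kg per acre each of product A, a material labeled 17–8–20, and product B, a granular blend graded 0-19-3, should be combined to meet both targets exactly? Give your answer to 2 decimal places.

164.80 kg product A, 577.98 kg product B

Per-acre balance (a = product A, b = product B):
P₂O₅: 0.08·a + 0.19·b = 123
K₂O: 0.2·a + 0.03·b = 50.3
Solving simultaneously: a = 164.803, b = 577.978.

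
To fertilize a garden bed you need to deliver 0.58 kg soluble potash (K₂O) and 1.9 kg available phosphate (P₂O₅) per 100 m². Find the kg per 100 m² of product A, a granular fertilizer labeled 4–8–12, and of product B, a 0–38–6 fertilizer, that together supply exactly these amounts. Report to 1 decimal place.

2.6 kg product A, 4.5 kg product B

Per-100 m² balance (a = product A, b = product B):
K₂O: 0.12·a + 0.06·b = 0.58
P₂O₅: 0.08·a + 0.38·b = 1.9
Solving simultaneously: a = 2.60784, b = 4.45098.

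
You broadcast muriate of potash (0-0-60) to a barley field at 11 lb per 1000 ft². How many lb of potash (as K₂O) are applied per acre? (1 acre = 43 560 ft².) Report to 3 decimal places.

287.496 lb K₂O per acre

K₂O per 1000 ft² = 11 × 60% = 6.6 lb.
Convert to per acre: 6.6 × 43.56 = 287.496 lb.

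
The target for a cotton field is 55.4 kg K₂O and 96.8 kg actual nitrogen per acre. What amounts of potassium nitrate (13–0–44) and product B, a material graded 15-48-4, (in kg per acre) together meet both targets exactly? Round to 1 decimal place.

73.0 kg potassium nitrate, 582.1 kg product B

Per-acre balance (a = potassium nitrate, b = product B):
K₂O: 0.44·a + 0.04·b = 55.4
N: 0.13·a + 0.15·b = 96.8
Eliminate b: (row1) − 0.04/0.15·(row2) → 0.405333·a = 29.5867, so a = 72.9934.
Then b = (96.8 − 0.13·72.9934) / 0.15 = 582.072.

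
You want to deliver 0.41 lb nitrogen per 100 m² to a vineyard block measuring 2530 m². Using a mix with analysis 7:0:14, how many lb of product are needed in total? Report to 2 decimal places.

Product per 100 m² = 0.41 / 7% = 5.85714 lb.
Total product = 5.85714 × 2530 / 100 = 148.186 lb.

148.19 lb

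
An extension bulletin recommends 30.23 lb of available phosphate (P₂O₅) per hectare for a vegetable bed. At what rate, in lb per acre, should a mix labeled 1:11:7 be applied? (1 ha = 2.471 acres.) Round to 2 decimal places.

Product per hectare = 30.23 / 11% = 274.818 lb.
Convert to per acre: 274.818 × 0.404694 = 111.217 lb.

111.22 lb of product per acre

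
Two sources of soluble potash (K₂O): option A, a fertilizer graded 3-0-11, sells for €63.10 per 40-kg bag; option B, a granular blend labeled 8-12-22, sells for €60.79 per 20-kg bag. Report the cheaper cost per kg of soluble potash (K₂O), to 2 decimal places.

€13.82 per kg K₂O (option B)

option A: K₂O per bag = 40 × 11% = 4.4 kg; cost = 63.10 / 4.4 = €14.3409/kg K₂O.
option B: K₂O per bag = 20 × 22% = 4.4 kg; cost = 60.79 / 4.4 = €13.8159/kg K₂O.
option B is cheaper.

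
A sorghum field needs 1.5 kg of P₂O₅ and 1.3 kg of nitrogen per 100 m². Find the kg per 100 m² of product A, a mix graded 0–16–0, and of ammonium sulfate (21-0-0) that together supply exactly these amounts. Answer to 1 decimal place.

9.4 kg product A, 6.2 kg ammonium sulfate

With a, b = kg per 100 m² of product A and ammonium sulfate:
P₂O₅: 0.16·a + 0·b = 1.5
N: 0·a + 0.21·b = 1.3
Solving simultaneously: a = 9.375, b = 6.19048.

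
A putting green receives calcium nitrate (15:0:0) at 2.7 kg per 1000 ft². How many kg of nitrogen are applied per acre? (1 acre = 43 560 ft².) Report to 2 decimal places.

17.64 kg N per acre

nitrogen per 1000 ft² = 2.7 × 15% = 0.405 kg.
Convert to per acre: 0.405 × 43.56 = 17.6418 kg.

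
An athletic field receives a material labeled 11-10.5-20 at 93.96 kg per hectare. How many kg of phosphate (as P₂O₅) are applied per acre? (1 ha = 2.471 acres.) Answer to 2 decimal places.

P₂O₅ per hectare = 93.96 × 10.5% = 9.8658 kg.
Convert to per acre: 9.8658 × 0.404694 = 3.99263 kg.

3.99 kg P₂O₅ per acre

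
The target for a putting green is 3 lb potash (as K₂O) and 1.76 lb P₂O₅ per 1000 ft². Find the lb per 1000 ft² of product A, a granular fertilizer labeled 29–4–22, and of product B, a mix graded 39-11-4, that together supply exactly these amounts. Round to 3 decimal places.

11.487 lb product A, 11.823 lb product B

Per-1000 ft² balance (a = product A, b = product B):
K₂O: 0.22·a + 0.04·b = 3
P₂O₅: 0.04·a + 0.11·b = 1.76
Solving simultaneously: a = 11.4867, b = 11.82301.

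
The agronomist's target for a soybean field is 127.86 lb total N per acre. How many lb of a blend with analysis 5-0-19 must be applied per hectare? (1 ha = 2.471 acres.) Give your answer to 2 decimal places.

Product per acre = 127.86 / 5% = 2557.2 lb.
Convert to per hectare: 2557.2 × 2.471 = 6318.841 lb.

6318.84 lb of product per hectare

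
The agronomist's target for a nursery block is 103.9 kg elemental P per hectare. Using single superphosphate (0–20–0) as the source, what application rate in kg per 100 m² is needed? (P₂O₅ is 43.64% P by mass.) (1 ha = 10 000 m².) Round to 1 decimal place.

11.9 kg of product per hundred sq m

As P₂O₅: 103.9 / 0.4364 = 238.084 kg per hectare.
Product per hectare = 238.084 / 20% = 1190.42 kg.
Convert to per 100 m²: 1190.42 × 0.01 = 11.9042 kg.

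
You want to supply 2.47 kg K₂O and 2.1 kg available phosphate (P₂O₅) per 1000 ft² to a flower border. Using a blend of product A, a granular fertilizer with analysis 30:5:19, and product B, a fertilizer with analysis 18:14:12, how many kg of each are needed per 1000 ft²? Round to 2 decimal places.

4.55 kg product A, 13.37 kg product B

With a, b = kg per 1000 ft² of product A and product B:
K₂O: 0.19·a + 0.12·b = 2.47
P₂O₅: 0.05·a + 0.14·b = 2.1
From row1: a = (2.47 − 0.12·b) / 0.19.
Into row2: 0.05·(2.47 − 0.12·b)/0.19 + 0.14·b = 2.1 → b = 13.3738, a = 4.5534.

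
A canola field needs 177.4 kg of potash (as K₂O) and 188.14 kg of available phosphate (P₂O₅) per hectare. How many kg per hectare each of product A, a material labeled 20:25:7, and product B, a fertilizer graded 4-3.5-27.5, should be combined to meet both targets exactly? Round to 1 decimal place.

Per-hectare balance (a = product A, b = product B):
K₂O: 0.07·a + 0.275·b = 177.4
P₂O₅: 0.25·a + 0.035·b = 188.14
Eliminate b: (row1) − 0.275/0.035·(row2) → -1.89429·a = -1300.84, so a = 686.719.
Then b = (188.14 − 0.25·686.719) / 0.035 = 470.29.

686.7 kg product A, 470.3 kg product B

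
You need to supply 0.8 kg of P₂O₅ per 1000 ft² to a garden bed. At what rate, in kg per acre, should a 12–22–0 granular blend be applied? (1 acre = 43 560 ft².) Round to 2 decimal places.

158.40 kg of product per acre

Product per 1000 ft² = 0.8 / 22% = 3.63636 kg.
Convert to per acre: 3.63636 × 43.56 = 158.4 kg.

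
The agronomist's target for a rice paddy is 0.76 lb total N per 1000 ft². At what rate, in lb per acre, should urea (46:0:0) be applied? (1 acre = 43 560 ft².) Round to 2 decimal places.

Product per 1000 ft² = 0.76 / 46% = 1.65217 lb.
Convert to per acre: 1.65217 × 43.56 = 71.9687 lb.

71.97 lb of product per acre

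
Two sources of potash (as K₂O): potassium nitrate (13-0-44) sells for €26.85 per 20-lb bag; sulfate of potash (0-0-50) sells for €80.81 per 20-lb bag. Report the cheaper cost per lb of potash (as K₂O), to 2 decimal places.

potassium nitrate: K₂O per bag = 20 × 44% = 8.8 lb; cost = 26.85 / 8.8 = €3.0511/lb K₂O.
sulfate of potash: K₂O per bag = 20 × 50% = 10 lb; cost = 80.81 / 10 = €8.0810/lb K₂O.
potassium nitrate is cheaper.

€3.05 per lb K₂O (potassium nitrate)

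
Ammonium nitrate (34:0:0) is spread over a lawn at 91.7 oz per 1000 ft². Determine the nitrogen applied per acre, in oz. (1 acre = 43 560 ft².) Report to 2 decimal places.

nitrogen per 1000 ft² = 91.7 × 34% = 31.178 oz.
Convert to per acre: 31.178 × 43.56 = 1358.114 oz.

1358.11 oz N per acre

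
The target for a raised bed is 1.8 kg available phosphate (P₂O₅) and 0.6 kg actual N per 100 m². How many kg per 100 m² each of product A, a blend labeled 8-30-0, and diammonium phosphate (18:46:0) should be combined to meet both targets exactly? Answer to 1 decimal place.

Per-100 m² balance (a = product A, b = diammonium phosphate):
P₂O₅: 0.3·a + 0.46·b = 1.8
N: 0.08·a + 0.18·b = 0.6
Eliminate a: (row1) − 0.3/0.08·(row2) → -0.215·b = -0.45, so b = 2.09302.
Back-substitute: a = (1.8 − 0.46·2.09302) / 0.3 = 2.7907.

2.8 kg product A, 2.1 kg diammonium phosphate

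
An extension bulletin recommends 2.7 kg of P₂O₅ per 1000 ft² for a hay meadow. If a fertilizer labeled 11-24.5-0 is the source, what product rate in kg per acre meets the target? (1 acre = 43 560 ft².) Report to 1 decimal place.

480.0 kg of product per acre

Product per 1000 ft² = 2.7 / 24.5% = 11.0204 kg.
Convert to per acre: 11.0204 × 43.56 = 480.049 kg.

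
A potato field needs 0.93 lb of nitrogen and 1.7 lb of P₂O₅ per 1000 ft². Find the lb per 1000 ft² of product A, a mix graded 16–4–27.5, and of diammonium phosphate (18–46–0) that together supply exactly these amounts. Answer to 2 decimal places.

With a, b = lb per 1000 ft² of product A and diammonium phosphate:
N: 0.16·a + 0.18·b = 0.93
P₂O₅: 0.04·a + 0.46·b = 1.7
Eliminate a: (row1) − 0.16/0.04·(row2) → -1.66·b = -5.87, so b = 3.53614.
Back-substitute: a = (0.93 − 0.18·3.53614) / 0.16 = 1.83434.

1.83 lb product A, 3.54 lb diammonium phosphate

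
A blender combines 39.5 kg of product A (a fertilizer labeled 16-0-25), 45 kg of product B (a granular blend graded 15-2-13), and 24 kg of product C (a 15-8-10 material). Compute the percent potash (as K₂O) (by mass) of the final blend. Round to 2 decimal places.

Total mass = 39.5 + 45 + 24 = 108.5 kg.
K₂O mass = 25%×39.5 + 13%×45 + 10%×24 = 18.125 kg.
% K₂O = 18.125 / 108.5 = 16.7051%.

16.71% K₂O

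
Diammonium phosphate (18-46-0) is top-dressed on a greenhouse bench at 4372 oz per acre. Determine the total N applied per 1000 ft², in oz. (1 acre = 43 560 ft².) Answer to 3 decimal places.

nitrogen per acre = 4372 × 18% = 786.96 oz.
Convert to per 1000 ft²: 786.96 × 0.0229568 = 18.0661 oz.

18.066 oz N per thousand sq ft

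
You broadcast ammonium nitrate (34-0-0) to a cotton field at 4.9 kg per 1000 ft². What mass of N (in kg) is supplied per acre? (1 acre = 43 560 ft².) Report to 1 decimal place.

nitrogen per 1000 ft² = 4.9 × 34% = 1.666 kg.
Convert to per acre: 1.666 × 43.56 = 72.571 kg.

72.6 kg N per acre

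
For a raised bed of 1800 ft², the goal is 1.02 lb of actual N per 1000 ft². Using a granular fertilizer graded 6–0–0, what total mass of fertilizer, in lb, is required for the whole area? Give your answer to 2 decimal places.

30.60 lb

Product per 1000 ft² = 1.02 / 6% = 17 lb.
Total product = 17 × 1800 / 1000 = 30.6 lb.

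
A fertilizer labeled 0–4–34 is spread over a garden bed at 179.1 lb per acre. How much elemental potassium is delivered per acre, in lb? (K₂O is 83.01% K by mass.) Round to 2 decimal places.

50.55 lb K per acre

K₂O per acre = 179.1 × 34% = 60.894 lb.
Elemental K = 60.894 × 0.8301 = 50.5481 lb per acre.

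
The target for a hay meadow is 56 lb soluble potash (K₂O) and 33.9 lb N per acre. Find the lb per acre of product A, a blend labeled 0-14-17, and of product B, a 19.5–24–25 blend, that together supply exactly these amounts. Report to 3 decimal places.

Per-acre balance (a = product A, b = product B):
K₂O: 0.17·a + 0.25·b = 56
N: 0·a + 0.195·b = 33.9
Solving simultaneously: a = 73.7557, b = 173.8462.

73.756 lb product A, 173.846 lb product B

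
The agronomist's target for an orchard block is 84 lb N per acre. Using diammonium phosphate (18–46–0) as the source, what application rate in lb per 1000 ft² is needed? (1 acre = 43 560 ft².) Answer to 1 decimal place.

10.7 lb of product per thousand sq ft

Product per acre = 84 / 18% = 466.667 lb.
Convert to per 1000 ft²: 466.667 × 0.0229568 = 10.7132 lb.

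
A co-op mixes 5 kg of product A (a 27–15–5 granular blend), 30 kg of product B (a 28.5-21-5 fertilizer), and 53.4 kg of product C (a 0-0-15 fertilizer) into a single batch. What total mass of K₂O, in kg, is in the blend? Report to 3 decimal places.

K₂O mass = 5%×5 + 5%×30 + 15%×53.4 = 9.76 kg.

9.760 kg K₂O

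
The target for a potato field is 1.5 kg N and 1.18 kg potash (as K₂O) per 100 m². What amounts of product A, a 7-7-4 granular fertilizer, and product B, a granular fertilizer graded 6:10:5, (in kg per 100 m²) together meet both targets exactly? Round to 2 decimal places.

Per-100 m² balance (a = product A, b = product B):
N: 0.07·a + 0.06·b = 1.5
K₂O: 0.04·a + 0.05·b = 1.18
Eliminate a: (row1) − 0.07/0.04·(row2) → -0.0275·b = -0.565, so b = 20.5455.
Back-substitute: a = (1.5 − 0.06·20.5455) / 0.07 = 3.81818.

3.82 kg product A, 20.55 kg product B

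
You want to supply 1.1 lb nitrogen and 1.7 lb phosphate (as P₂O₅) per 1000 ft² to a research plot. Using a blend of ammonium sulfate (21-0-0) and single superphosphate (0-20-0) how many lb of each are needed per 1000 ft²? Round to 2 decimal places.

5.24 lb ammonium sulfate, 8.50 lb single superphosphate

With a, b = lb per 1000 ft² of ammonium sulfate and single superphosphate:
N: 0.21·a + 0·b = 1.1
P₂O₅: 0·a + 0.2·b = 1.7
Solving simultaneously: a = 5.2381, b = 8.5.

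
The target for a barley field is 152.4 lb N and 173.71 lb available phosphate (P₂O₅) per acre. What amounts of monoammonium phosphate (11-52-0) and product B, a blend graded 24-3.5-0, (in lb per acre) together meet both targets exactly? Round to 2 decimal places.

300.59 lb monoammonium phosphate, 497.23 lb product B

With a, b = lb per acre of monoammonium phosphate and product B:
N: 0.11·a + 0.24·b = 152.4
P₂O₅: 0.52·a + 0.035·b = 173.71
Eliminate a: (row1) − 0.11/0.52·(row2) → 0.232596·b = 115.654, so b = 497.229.
Back-substitute: a = (152.4 − 0.24·497.229) / 0.11 = 300.5903.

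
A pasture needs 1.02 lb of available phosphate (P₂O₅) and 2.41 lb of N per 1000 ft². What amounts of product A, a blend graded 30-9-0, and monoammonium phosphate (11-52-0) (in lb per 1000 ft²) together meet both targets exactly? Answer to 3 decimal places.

7.810 lb product A, 0.610 lb monoammonium phosphate

Let a = lb of product A, b = lb of monoammonium phosphate (per 1000 ft²).
P₂O₅: 0.09·a + 0.52·b = 1.02
N: 0.3·a + 0.11·b = 2.41
Eliminate a: (row1) − 0.09/0.3·(row2) → 0.487·b = 0.297, so b = 0.609856.
Back-substitute: a = (1.02 − 0.52·0.609856) / 0.09 = 7.80972.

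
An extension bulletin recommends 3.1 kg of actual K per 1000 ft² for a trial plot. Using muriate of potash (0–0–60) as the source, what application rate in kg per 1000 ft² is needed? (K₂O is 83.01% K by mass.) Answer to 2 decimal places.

As K₂O: 3.1 / 0.8301 = 3.73449 kg per 1000 ft².
Product per 1000 ft² = 3.73449 / 60% = 6.22415 kg.

6.22 kg of product per thousand sq ft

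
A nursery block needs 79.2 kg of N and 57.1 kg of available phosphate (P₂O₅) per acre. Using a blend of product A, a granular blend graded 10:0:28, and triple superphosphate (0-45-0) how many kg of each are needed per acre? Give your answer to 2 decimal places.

Per-acre balance (a = product A, b = triple superphosphate):
N: 0.1·a + 0·b = 79.2
P₂O₅: 0·a + 0.45·b = 57.1
Solving simultaneously: a = 792, b = 126.889.

792.00 kg product A, 126.89 kg triple superphosphate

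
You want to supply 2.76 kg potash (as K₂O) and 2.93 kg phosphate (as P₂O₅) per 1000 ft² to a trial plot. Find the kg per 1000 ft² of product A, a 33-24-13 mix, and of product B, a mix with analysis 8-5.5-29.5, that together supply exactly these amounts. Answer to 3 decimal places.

Per-1000 ft² balance (a = product A, b = product B):
K₂O: 0.13·a + 0.295·b = 2.76
P₂O₅: 0.24·a + 0.055·b = 2.93
From row1: a = (2.76 − 0.295·b) / 0.13.
Into row2: 0.24·(2.76 − 0.295·b)/0.13 + 0.055·b = 2.93 → b = 4.42262, a = 11.1948.

11.195 kg product A, 4.423 kg product B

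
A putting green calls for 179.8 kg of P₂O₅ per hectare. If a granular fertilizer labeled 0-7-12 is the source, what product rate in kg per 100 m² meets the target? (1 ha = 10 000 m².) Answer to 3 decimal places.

Product per hectare = 179.8 / 7% = 2568.57 kg.
Convert to per 100 m²: 2568.57 × 0.01 = 25.6857 kg.

25.686 kg of product per hundred sq m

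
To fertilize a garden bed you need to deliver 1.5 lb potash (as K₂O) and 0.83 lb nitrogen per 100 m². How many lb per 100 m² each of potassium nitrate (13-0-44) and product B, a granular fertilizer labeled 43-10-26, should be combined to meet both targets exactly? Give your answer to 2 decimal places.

Per-100 m² balance (a = potassium nitrate, b = product B):
K₂O: 0.44·a + 0.26·b = 1.5
N: 0.13·a + 0.43·b = 0.83
Eliminate a: (row1) − 0.44/0.13·(row2) → -1.19538·b = -1.30923, so b = 1.09524.
Back-substitute: a = (1.5 − 0.26·1.09524) / 0.44 = 2.7619.

2.76 lb potassium nitrate, 1.10 lb product B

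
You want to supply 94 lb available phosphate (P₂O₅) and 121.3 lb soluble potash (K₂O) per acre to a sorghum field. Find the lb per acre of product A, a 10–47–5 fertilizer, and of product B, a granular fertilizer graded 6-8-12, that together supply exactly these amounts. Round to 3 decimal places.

30.076 lb product A, 998.302 lb product B

Per-acre balance (a = product A, b = product B):
P₂O₅: 0.47·a + 0.08·b = 94
K₂O: 0.05·a + 0.12·b = 121.3
Eliminate a: (row1) − 0.47/0.05·(row2) → -1.048·b = -1046.22, so b = 998.3015.
Back-substitute: a = (94 − 0.08·998.3015) / 0.47 = 30.0763.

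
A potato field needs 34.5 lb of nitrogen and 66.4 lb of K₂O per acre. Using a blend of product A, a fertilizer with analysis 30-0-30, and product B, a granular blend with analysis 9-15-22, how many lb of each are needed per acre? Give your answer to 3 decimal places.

Let a = lb of product A, b = lb of product B (per acre).
N: 0.3·a + 0.09·b = 34.5
K₂O: 0.3·a + 0.22·b = 66.4
Eliminate a: (row1) − 0.3/0.3·(row2) → -0.13·b = -31.9, so b = 245.3846.
Back-substitute: a = (34.5 − 0.09·245.3846) / 0.3 = 41.3846.

41.385 lb product A, 245.385 lb product B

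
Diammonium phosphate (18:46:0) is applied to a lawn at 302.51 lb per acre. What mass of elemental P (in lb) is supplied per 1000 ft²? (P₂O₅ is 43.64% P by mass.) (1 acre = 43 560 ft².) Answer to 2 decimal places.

P₂O₅ per acre = 302.51 × 46% = 139.155 lb.
Elemental P = 139.155 × 0.4364 = 60.7271 lb per acre.
Convert to per 1000 ft²: 60.7271 × 0.0229568 = 1.3941 lb.

1.39 lb P per thousand sq ft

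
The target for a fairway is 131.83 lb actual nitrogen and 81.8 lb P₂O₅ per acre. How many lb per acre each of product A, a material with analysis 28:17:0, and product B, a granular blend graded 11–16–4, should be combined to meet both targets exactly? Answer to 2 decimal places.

463.40 lb product A, 18.89 lb product B

Per-acre balance (a = product A, b = product B):
N: 0.28·a + 0.11·b = 131.83
P₂O₅: 0.17·a + 0.16·b = 81.8
From row1: a = (131.83 − 0.11·b) / 0.28.
Into row2: 0.17·(131.83 − 0.11·b)/0.28 + 0.16·b = 81.8 → b = 18.8851, a = 463.402.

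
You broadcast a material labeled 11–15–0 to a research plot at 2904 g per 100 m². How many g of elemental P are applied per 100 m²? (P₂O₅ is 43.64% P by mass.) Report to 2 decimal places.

190.10 g P per hundred sq m

P₂O₅ per 100 m² = 2904 × 15% = 435.6 g.
Elemental P = 435.6 × 0.4364 = 190.096 g per 100 m².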